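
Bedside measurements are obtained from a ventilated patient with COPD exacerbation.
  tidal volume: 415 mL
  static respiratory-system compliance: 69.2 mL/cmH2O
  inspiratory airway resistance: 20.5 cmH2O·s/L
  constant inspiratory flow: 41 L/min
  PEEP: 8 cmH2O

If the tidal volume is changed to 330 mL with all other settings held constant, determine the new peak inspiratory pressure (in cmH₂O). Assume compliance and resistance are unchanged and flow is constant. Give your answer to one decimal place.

26.8

Flow: 41 L/min ÷ 60 = 0.6833 L/s.
PIP = Vt/C + R·V̇ + PEEP (constant-flow equation of motion).
Only the elastic term changes: ΔPIP = ΔVt / C = (330 − 415) / 69.2 = -1.228 cmH2O.
Original PIP = 415/69.2 + 20.5×0.6833 + 8 = 28.005 cmH2O; new PIP = 28.005 + (-1.228) = 26.777 cmH2O.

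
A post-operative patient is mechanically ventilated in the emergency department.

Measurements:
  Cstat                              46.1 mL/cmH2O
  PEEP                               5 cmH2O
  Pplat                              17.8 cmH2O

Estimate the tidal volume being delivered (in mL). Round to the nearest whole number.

Vt = Cstat × (Pplat − PEEP) = 46.1 × (17.8 − 5) = 46.1 × 12.8 = 590.08 mL.

590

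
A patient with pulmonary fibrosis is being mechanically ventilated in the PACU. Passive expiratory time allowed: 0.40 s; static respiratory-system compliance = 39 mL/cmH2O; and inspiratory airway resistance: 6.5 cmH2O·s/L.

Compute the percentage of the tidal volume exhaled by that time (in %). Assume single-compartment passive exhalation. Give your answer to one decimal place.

τ = R × C = 6.5 × 39 mL/cmH2O = 6.5 × 0.039 L/cmH2O = 0.2535 s.
Passive exhalation: V(t)/V₀ = e^(−t/τ) = e^(−0.40/0.2535) = 0.2064.
Fraction exhaled = 1 − 0.2064 = 0.7936 → 79.36%.

79.4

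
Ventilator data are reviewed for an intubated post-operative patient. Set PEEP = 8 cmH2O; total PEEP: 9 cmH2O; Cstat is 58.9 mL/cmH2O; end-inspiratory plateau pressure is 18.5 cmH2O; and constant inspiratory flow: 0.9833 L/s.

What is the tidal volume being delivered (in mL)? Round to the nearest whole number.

End-expiratory occlusion gives total PEEP = 9 cmH2O (intrinsic PEEP = 9 − 8 = 1). Use total PEEP for the elastic gradient.
Vt = Cstat × (Pplat − PEEPtotal) = 58.9 × (18.5 − 9) = 58.9 × 9.5 = 559.55 mL.

560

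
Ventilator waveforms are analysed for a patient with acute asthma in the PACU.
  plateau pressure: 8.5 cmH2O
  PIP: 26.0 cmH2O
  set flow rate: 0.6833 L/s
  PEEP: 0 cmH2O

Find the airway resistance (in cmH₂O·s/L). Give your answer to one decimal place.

Raw = (PIP − Pplat) / flow = (26.0 − 8.5) / 0.6833 = 17.5 / 0.6833 = 25.611 cmH2O·s/L.

25.6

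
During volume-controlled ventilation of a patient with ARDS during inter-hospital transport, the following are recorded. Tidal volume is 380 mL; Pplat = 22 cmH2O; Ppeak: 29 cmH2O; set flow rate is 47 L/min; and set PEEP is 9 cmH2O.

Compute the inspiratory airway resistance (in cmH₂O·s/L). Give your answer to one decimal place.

Flow: 47 L/min ÷ 60 = 0.7833 L/s.
Raw = (PIP − Pplat) / flow = (29 − 22) / 0.7833 = 7.0 / 0.7833 = 8.937 cmH2O·s/L.

8.9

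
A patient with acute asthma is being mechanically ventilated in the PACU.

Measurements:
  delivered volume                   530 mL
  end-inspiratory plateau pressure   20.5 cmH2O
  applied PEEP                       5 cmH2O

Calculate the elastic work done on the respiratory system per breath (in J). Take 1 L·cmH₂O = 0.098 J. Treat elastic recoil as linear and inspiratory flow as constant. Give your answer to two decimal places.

0.40

Elastic work ≈ ½ × (Pplat − PEEP) × Vt = 0.5 × (20.5 − 5) × 0.530 L = 0.5 × 15.5 × 0.530 = 4.108 L·cmH2O.
× 0.098 J/(L·cmH2O) → 0.4026 J.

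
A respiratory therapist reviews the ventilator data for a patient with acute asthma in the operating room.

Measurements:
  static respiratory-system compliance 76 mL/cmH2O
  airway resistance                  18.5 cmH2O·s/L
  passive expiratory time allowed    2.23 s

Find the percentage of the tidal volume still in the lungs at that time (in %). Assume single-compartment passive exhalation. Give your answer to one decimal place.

20.5

τ = R × C = 18.5 × 76 mL/cmH2O = 18.5 × 0.076 L/cmH2O = 1.406 s.
Passive exhalation: V(t)/V₀ = e^(−t/τ) = e^(−2.23/1.406) = 0.2047.
Fraction remaining = 0.2047 → 20.47%.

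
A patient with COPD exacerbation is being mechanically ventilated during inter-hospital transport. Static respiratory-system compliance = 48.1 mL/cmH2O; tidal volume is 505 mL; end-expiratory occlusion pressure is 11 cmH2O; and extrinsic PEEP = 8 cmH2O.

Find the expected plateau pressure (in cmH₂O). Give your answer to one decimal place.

End-expiratory occlusion gives total PEEP = 11 cmH2O (intrinsic PEEP = 11 − 8 = 3). Use total PEEP for the elastic gradient.
Pplat = PEEPtotal + Vt / Cstat = 11 + 505 / 48.1 = 11 + 10.499 = 21.499 cmH2O.

21.5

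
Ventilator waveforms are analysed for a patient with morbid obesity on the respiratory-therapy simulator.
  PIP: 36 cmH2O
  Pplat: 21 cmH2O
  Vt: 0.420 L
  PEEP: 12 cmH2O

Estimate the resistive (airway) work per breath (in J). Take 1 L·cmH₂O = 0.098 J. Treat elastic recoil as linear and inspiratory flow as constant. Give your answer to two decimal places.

0.62

With constant inspiratory flow the resistive pressure is constant at PIP − Pplat = 36 − 21 = 15.0 cmH2O, so resistive work = 15.0 × 0.420 = 6.3 L·cmH2O.
× 0.098 J/(L·cmH2O) → 0.6174 J.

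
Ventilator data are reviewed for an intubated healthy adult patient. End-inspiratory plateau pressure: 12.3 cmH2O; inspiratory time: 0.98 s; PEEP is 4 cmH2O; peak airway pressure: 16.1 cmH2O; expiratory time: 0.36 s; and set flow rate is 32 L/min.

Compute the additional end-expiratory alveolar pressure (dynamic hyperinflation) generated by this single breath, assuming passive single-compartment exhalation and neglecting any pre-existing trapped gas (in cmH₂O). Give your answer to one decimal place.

3.7

Flow: 32 L/min ÷ 60 = 0.5333 L/s.
Vt = flow × Ti = 0.5333 L/s × 0.98 s × 1000 mL/L = 522.63 mL.
R = (PIP − Pplat)/V̇ = (16.1 − 12.3) / 0.5333 = 3.8/0.5333 = 7.125 cmH2O·s/L.
C = Vt/(Pplat − PEEP) = 522.63 / (12.3 − 4) = 522.63/8.3 = 62.967 mL/cmH2O.
τ = R × C = 7.125 × 0.06297 L/cmH2O = 0.4487 s.
Fraction remaining = e^(−Te/τ) = e^(−0.36/0.4487) = 0.4483; trapped volume = 522.63 × 0.4483 = 234.3 mL.
Additional alveolar pressure from trapping ≈ V_trapped / C = 234.3 / 62.967 = 3.721 cmH2O.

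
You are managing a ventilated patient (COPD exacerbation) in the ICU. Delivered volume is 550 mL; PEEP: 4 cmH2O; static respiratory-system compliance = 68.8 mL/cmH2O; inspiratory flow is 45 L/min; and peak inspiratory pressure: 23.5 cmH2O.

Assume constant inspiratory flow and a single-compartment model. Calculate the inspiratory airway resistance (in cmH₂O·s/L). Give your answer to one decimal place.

Flow: 45 L/min ÷ 60 = 0.75 L/s.
Equation of motion (constant flow): PIP = Vt/C + R·V̇ + PEEP.
R·V̇ = PIP − Vt/C − PEEP = 23.5 − 550/68.8 − 4 = 23.5 − 7.994 − 4 = 11.506 cmH2O.
R = 11.506 / 0.75 = 15.341 cmH2O·s/L.

15.3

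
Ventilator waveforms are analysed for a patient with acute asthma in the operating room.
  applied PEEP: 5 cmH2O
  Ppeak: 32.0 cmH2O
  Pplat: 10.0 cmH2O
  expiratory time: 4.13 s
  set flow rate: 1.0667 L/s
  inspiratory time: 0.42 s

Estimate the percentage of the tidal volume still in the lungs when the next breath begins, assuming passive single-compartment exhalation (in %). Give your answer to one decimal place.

Vt = flow × Ti = 1.0667 L/s × 0.42 s × 1000 mL/L = 448.01 mL.
R = (PIP − Pplat)/V̇ = (32.0 − 10.0) / 1.0667 = 22.0/1.0667 = 20.624 cmH2O·s/L.
C = Vt/(Pplat − PEEP) = 448.01 / (10.0 − 5) = 448.01/5.0 = 89.602 mL/cmH2O.
τ = R × C = 20.624 × 0.0896 L/cmH2O = 1.848 s.
Fraction remaining at end-expiration = e^(−Te/τ) = e^(−4.13/1.848) = 0.107 → 10.7%.

10.7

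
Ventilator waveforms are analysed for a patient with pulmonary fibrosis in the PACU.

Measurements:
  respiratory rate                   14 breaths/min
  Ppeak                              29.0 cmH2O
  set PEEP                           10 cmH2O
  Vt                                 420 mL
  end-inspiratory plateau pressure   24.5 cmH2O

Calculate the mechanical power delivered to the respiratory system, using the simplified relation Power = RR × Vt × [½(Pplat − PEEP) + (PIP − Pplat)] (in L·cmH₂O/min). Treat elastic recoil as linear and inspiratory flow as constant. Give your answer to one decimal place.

Per-breath work = Vt × [½(Pplat−PEEP) + (PIP−Pplat)] = 0.420 × [0.5×14.5 + 4.5] = 0.420 × 11.75 = 4.935 L·cmH2O.
Power = 14 × 4.935 = 69.09 L·cmH2O/min.

69.1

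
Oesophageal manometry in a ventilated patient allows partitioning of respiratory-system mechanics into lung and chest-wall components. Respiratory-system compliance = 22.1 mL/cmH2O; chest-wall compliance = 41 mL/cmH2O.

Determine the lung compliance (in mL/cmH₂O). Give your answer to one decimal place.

1/CL = 1/Crs − 1/Ccw.
1/CL = 1/22.1 − 1/41 = 0.02086.
CL = 47.939 mL/cmH2O.

47.9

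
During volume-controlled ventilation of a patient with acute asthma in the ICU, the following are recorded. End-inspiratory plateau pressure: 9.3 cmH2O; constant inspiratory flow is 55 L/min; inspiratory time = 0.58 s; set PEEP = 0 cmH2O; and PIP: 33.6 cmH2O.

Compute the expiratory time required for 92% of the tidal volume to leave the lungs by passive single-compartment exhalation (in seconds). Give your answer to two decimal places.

3.83

Flow: 55 L/min ÷ 60 = 0.9167 L/s.
Vt = flow × Ti = 0.9167 L/s × 0.58 s × 1000 mL/L = 531.69 mL.
R = (PIP − Pplat)/V̇ = (33.6 − 9.3) / 0.9167 = 24.3/0.9167 = 26.508 cmH2O·s/L.
C = Vt/(Pplat − PEEP) = 531.69 / (9.3 − 0) = 531.69/9.3 = 57.171 mL/cmH2O.
τ = R × C = 26.508 × 0.05717 L/cmH2O = 1.515 s.
t = −τ·ln(1 − 0.92) = −1.515·ln(0.08) = 3.826 s.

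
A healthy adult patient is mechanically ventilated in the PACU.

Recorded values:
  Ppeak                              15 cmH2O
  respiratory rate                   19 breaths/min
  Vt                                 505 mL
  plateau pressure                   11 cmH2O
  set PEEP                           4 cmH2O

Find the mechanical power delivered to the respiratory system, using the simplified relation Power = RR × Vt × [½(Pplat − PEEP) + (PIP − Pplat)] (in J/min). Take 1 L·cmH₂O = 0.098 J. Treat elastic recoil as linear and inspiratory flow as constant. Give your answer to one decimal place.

7.1

Per-breath work = Vt × [½(Pplat−PEEP) + (PIP−Pplat)] = 0.505 × [0.5×7.0 + 4.0] = 0.505 × 7.5 = 3.788 L·cmH2O.
Power = 19 × 3.788 = 71.972 L·cmH2O/min.
× 0.098 J/(L·cmH2O) → 7.053 J/min.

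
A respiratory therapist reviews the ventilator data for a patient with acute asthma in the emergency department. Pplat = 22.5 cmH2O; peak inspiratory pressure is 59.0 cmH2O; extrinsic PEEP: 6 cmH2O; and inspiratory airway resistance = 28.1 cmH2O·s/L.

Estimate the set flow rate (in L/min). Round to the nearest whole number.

flow = (PIP − Pplat) / Raw = (59.0 − 22.5) / 28.1 = 1.299 L/s × 60 = 77.94 L/min.

78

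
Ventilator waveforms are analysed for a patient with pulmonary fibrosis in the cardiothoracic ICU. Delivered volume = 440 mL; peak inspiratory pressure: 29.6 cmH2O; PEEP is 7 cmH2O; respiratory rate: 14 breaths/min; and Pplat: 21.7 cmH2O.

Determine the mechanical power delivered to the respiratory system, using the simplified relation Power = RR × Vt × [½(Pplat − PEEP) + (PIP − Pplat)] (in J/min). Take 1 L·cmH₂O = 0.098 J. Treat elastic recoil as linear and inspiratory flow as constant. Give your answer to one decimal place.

9.2

Per-breath work = Vt × [½(Pplat−PEEP) + (PIP−Pplat)] = 0.440 × [0.5×14.7 + 7.9] = 0.440 × 15.25 = 6.71 L·cmH2O.
Power = 14 × 6.71 = 93.94 L·cmH2O/min.
× 0.098 J/(L·cmH2O) → 9.206 J/min.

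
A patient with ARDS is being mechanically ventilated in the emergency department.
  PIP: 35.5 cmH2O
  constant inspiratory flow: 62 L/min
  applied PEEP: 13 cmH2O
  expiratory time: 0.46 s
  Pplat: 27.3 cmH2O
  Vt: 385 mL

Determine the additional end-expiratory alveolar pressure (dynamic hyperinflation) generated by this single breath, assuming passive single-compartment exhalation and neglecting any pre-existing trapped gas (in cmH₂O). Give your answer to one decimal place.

Flow: 62 L/min ÷ 60 = 1.0333 L/s.
R = (PIP − Pplat)/V̇ = (35.5 − 27.3) / 1.0333 = 8.2/1.0333 = 7.936 cmH2O·s/L.
C = Vt/(Pplat − PEEP) = 385.0 / (27.3 − 13) = 385.0/14.3 = 26.923 mL/cmH2O.
τ = R × C = 7.936 × 0.02692 L/cmH2O = 0.2136 s.
Fraction remaining = e^(−Te/τ) = e^(−0.46/0.2136) = 0.1161; trapped volume = 385.0 × 0.1161 = 44.699 mL.
Additional alveolar pressure from trapping ≈ V_trapped / C = 44.699 / 26.923 = 1.66 cmH2O.

1.7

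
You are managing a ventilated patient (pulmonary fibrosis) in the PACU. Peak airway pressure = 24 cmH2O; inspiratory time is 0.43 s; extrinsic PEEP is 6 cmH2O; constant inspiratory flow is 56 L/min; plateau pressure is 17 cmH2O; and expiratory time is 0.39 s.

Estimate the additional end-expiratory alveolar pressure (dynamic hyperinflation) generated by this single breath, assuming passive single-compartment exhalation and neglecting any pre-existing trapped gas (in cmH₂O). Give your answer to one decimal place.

2.6

Flow: 56 L/min ÷ 60 = 0.9333 L/s.
Vt = flow × Ti = 0.9333 L/s × 0.43 s × 1000 mL/L = 401.32 mL.
R = (PIP − Pplat)/V̇ = (24 − 17) / 0.9333 = 7.0/0.9333 = 7.5 cmH2O·s/L.
C = Vt/(Pplat − PEEP) = 401.32 / (17 − 6) = 401.32/11.0 = 36.484 mL/cmH2O.
τ = R × C = 7.5 × 0.03648 L/cmH2O = 0.2736 s.
Fraction remaining = e^(−Te/τ) = e^(−0.39/0.2736) = 0.2404; trapped volume = 401.32 × 0.2404 = 96.477 mL.
Additional alveolar pressure from trapping ≈ V_trapped / C = 96.477 / 36.484 = 2.644 cmH2O.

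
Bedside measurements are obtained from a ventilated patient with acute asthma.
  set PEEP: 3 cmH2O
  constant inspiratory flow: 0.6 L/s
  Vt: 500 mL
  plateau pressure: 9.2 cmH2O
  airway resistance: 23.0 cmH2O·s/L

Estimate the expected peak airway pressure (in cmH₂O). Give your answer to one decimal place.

PIP = Pplat + Raw × flow = 9.2 + 23.0 × 0.6 = 9.2 + 13.8 = 23.0 cmH2O.

23.0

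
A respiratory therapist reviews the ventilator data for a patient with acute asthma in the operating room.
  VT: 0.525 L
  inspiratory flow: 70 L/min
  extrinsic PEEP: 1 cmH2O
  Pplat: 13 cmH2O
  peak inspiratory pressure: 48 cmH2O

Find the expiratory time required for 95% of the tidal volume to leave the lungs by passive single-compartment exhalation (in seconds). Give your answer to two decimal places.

3.93

Flow: 70 L/min ÷ 60 = 1.1667 L/s.
R = (PIP − Pplat)/V̇ = (48 − 13) / 1.1667 = 35.0/1.1667 = 29.999 cmH2O·s/L.
C = Vt/(Pplat − PEEP) = 525.0 / (13 − 1) = 525.0/12.0 = 43.75 mL/cmH2O.
τ = R × C = 29.999 × 0.04375 L/cmH2O = 1.312 s.
t = −τ·ln(1 − 0.95) = −1.312·ln(0.05) = 3.93 s.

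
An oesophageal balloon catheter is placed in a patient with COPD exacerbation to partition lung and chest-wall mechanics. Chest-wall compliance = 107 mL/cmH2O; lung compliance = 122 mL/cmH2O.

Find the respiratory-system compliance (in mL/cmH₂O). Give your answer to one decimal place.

Lung and chest wall are elastances in series: 1/Crs = 1/CL + 1/Ccw.
1/Crs = 1/122 + 1/107 = 0.01754.
Crs = 57.013 mL/cmH2O.

57.0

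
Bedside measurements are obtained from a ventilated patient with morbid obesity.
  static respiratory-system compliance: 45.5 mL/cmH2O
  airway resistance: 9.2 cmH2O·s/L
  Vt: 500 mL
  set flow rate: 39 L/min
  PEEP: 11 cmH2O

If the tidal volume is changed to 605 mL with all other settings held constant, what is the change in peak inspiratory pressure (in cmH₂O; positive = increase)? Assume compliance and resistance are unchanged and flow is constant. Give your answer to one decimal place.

PIP = Vt/C + R·V̇ + PEEP (constant-flow equation of motion).
Only the elastic term changes: ΔPIP = ΔVt / C = (605 − 500) / 45.5 = 2.308 cmH2O.

2.3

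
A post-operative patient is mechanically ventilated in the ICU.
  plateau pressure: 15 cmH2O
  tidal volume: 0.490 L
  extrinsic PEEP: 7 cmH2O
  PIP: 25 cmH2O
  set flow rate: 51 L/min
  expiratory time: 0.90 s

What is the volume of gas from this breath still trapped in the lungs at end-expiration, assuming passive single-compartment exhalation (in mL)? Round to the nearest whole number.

141

Flow: 51 L/min ÷ 60 = 0.85 L/s.
R = (PIP − Pplat)/V̇ = (25 − 15) / 0.85 = 10.0/0.85 = 11.765 cmH2O·s/L.
C = Vt/(Pplat − PEEP) = 490.0 / (15 − 7) = 490.0/8.0 = 61.25 mL/cmH2O.
τ = R × C = 11.765 × 0.06125 L/cmH2O = 0.7206 s.
Fraction remaining = e^(−Te/τ) = e^(−0.90/0.7206) = 0.2868.
Trapped volume = 490.0 × 0.2868 = 140.53 mL.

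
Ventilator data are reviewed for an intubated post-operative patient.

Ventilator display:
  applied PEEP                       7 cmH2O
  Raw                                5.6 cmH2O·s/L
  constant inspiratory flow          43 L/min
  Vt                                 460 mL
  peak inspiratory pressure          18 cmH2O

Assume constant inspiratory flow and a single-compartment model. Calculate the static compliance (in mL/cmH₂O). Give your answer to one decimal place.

65.8

Flow: 43 L/min ÷ 60 = 0.7167 L/s.
Equation of motion (constant flow): PIP = Vt/C + R·V̇ + PEEP.
Vt/C = PIP − R·V̇ − PEEP = 18 − 5.6×0.7167 − 7 = 18 − 4.014 − 7 = 6.986 cmH2O.
C = Vt / 6.986 = 460 / 6.986 = 65.846 mL/cmH2O.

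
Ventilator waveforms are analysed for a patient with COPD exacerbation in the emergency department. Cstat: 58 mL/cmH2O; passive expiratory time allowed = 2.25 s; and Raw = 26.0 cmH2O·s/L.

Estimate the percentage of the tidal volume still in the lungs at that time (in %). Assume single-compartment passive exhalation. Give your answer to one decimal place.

22.5

τ = R × C = 26.0 × 58 mL/cmH2O = 26.0 × 0.058 L/cmH2O = 1.508 s.
Passive exhalation: V(t)/V₀ = e^(−t/τ) = e^(−2.25/1.508) = 0.2249.
Fraction remaining = 0.2249 → 22.49%.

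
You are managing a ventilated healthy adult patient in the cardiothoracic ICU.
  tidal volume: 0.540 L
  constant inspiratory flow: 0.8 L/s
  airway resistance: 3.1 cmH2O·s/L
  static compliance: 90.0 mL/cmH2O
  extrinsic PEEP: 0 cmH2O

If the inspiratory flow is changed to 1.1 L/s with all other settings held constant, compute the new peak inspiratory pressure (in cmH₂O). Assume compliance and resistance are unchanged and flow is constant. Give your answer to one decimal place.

9.4

PIP = Vt/C + R·V̇ + PEEP (constant-flow equation of motion).
Only the resistive term changes: ΔPIP = R × ΔV̇ = 3.1 × (1.1 − 0.8) = 3.1 × 0.3 = 0.93 cmH2O.
Original PIP = 540/90.0 + 3.1×0.8 + 0 = 8.48 cmH2O; new PIP = 8.48 + (0.93) = 9.41 cmH2O.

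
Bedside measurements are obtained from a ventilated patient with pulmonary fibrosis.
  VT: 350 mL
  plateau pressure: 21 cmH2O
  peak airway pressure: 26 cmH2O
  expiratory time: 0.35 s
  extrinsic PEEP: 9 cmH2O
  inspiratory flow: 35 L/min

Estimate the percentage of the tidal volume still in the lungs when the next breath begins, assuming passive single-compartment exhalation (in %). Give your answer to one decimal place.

24.7

Flow: 35 L/min ÷ 60 = 0.5833 L/s.
R = (PIP − Pplat)/V̇ = (26 − 21) / 0.5833 = 5.0/0.5833 = 8.572 cmH2O·s/L.
C = Vt/(Pplat − PEEP) = 350.0 / (21 − 9) = 350.0/12.0 = 29.167 mL/cmH2O.
τ = R × C = 8.572 × 0.02917 L/cmH2O = 0.25 s.
Fraction remaining at end-expiration = e^(−Te/τ) = e^(−0.35/0.25) = 0.2466 → 24.66%.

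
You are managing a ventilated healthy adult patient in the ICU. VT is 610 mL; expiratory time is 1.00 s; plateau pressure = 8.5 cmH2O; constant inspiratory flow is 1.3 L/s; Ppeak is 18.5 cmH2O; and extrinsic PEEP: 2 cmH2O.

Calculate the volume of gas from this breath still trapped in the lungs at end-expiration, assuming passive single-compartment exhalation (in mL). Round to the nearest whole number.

R = (PIP − Pplat)/V̇ = (18.5 − 8.5) / 1.3 = 10.0/1.3 = 7.692 cmH2O·s/L.
C = Vt/(Pplat − PEEP) = 610.0 / (8.5 − 2) = 610.0/6.5 = 93.846 mL/cmH2O.
τ = R × C = 7.692 × 0.09385 L/cmH2O = 0.7219 s.
Fraction remaining = e^(−Te/τ) = e^(−1.00/0.7219) = 0.2503.
Trapped volume = 610.0 × 0.2503 = 152.68 mL.

153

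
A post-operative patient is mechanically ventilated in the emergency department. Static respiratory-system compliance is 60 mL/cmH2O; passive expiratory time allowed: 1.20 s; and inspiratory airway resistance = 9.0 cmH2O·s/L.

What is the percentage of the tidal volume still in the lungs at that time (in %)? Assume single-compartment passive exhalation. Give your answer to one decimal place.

τ = R × C = 9.0 × 60 mL/cmH2O = 9.0 × 0.060 L/cmH2O = 0.54 s.
Passive exhalation: V(t)/V₀ = e^(−t/τ) = e^(−1.20/0.54) = 0.1084.
Fraction remaining = 0.1084 → 10.84%.

10.8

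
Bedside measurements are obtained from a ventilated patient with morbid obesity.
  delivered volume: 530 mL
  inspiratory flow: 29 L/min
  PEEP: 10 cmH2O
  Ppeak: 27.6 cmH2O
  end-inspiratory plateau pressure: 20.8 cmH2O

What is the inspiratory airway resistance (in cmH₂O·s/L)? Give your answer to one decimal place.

14.1

Flow: 29 L/min ÷ 60 = 0.4833 L/s.
Raw = (PIP − Pplat) / flow = (27.6 − 20.8) / 0.4833 = 6.8 / 0.4833 = 14.07 cmH2O·s/L.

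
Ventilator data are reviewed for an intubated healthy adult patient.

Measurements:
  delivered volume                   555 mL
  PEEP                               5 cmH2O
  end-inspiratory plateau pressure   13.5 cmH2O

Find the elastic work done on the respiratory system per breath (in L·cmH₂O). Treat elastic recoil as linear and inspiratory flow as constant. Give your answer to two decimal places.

Elastic work ≈ ½ × (Pplat − PEEP) × Vt = 0.5 × (13.5 − 5) × 0.555 L = 0.5 × 8.5 × 0.555 = 2.359 L·cmH2O.

2.36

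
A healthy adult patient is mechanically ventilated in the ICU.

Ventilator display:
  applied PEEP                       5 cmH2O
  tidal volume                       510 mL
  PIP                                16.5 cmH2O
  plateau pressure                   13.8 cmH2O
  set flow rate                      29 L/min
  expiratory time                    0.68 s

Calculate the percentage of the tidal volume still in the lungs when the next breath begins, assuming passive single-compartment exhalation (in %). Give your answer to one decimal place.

Flow: 29 L/min ÷ 60 = 0.4833 L/s.
R = (PIP − Pplat)/V̇ = (16.5 − 13.8) / 0.4833 = 2.7/0.4833 = 5.587 cmH2O·s/L.
C = Vt/(Pplat − PEEP) = 510.0 / (13.8 − 5) = 510.0/8.8 = 57.955 mL/cmH2O.
τ = R × C = 5.587 × 0.05796 L/cmH2O = 0.3238 s.
Fraction remaining at end-expiration = e^(−Te/τ) = e^(−0.68/0.3238) = 0.1224 → 12.24%.

12.2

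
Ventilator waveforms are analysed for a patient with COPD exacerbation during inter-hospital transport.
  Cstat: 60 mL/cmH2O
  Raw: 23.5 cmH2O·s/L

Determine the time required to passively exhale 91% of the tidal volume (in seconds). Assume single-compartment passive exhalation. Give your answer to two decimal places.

3.40

τ = R × C = 23.5 × 60 mL/cmH2O = 23.5 × 0.060 L/cmH2O = 1.41 s.
Exhaled fraction f = 1 − e^(−t/τ) → t = −τ·ln(1 − f) = −1.41·ln(0.09) = 3.395 s.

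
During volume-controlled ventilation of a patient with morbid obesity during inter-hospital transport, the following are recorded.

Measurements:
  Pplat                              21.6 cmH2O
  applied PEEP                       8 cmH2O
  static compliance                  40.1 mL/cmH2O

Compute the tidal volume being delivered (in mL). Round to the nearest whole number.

Vt = Cstat × (Pplat − PEEP) = 40.1 × (21.6 − 8) = 40.1 × 13.6 = 545.36 mL.

545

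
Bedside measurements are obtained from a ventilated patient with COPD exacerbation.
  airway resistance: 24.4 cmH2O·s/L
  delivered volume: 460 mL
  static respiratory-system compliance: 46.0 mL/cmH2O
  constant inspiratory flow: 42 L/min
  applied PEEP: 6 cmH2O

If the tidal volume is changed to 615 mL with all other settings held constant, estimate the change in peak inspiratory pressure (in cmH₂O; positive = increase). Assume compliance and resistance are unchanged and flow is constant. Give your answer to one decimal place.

PIP = Vt/C + R·V̇ + PEEP (constant-flow equation of motion).
Only the elastic term changes: ΔPIP = ΔVt / C = (615 − 460) / 46.0 = 3.37 cmH2O.

3.4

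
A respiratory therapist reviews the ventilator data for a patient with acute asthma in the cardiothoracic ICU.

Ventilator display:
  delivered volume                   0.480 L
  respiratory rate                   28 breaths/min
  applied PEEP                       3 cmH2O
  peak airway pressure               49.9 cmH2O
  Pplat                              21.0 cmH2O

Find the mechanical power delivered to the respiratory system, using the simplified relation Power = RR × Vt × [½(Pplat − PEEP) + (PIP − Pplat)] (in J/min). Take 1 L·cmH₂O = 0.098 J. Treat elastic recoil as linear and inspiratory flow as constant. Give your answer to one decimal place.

49.9

Per-breath work = Vt × [½(Pplat−PEEP) + (PIP−Pplat)] = 0.480 × [0.5×18.0 + 28.9] = 0.480 × 37.9 = 18.192 L·cmH2O.
Power = 28 × 18.192 = 509.38 L·cmH2O/min.
× 0.098 J/(L·cmH2O) → 49.919 J/min.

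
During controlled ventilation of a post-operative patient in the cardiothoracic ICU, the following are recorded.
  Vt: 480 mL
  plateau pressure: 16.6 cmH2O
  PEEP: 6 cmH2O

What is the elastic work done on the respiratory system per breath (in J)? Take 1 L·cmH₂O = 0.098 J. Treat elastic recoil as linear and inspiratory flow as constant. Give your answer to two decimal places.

Elastic work ≈ ½ × (Pplat − PEEP) × Vt = 0.5 × (16.6 − 6) × 0.480 L = 0.5 × 10.6 × 0.480 = 2.544 L·cmH2O.
× 0.098 J/(L·cmH2O) → 0.2493 J.

0.25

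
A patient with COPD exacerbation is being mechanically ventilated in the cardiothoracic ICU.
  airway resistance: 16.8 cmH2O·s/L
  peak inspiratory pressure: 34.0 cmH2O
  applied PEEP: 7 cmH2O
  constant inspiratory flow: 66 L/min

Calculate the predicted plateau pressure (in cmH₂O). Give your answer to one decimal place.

Flow: 66 L/min ÷ 60 = 1.1 L/s.
Pplat = PIP − Raw × flow = 34.0 − 16.8 × 1.1 = 34.0 − 18.48 = 15.52 cmH2O.

15.5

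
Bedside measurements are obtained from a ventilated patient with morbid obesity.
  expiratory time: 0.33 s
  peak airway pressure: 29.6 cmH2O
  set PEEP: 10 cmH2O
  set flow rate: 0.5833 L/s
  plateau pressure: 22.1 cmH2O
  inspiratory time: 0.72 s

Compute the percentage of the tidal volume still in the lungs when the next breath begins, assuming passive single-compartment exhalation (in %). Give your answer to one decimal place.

Vt = flow × Ti = 0.5833 L/s × 0.72 s × 1000 mL/L = 419.98 mL.
R = (PIP − Pplat)/V̇ = (29.6 − 22.1) / 0.5833 = 7.5/0.5833 = 12.858 cmH2O·s/L.
C = Vt/(Pplat − PEEP) = 419.98 / (22.1 − 10) = 419.98/12.1 = 34.709 mL/cmH2O.
τ = R × C = 12.858 × 0.03471 L/cmH2O = 0.4463 s.
Fraction remaining at end-expiration = e^(−Te/τ) = e^(−0.33/0.4463) = 0.4774 → 47.74%.

47.7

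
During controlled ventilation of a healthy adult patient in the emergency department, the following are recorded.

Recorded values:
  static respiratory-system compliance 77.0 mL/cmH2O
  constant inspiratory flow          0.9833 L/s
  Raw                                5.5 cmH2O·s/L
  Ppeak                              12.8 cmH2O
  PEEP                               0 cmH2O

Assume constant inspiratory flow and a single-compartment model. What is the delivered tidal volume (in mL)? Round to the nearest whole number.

Equation of motion (constant flow): PIP = Vt/C + R·V̇ + PEEP.
Vt/C = PIP − R·V̇ − PEEP = 12.8 − 5.408 − 0 = 7.392 cmH2O.
Vt = C × 7.392 = 77.0 × 7.392 = 569.18 mL.

569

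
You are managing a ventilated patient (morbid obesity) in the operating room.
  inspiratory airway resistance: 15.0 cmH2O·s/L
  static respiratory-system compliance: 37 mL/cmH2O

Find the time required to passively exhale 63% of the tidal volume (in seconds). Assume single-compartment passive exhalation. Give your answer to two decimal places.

0.55

τ = R × C = 15.0 × 37 mL/cmH2O = 15.0 × 0.037 L/cmH2O = 0.555 s.
Exhaled fraction f = 1 − e^(−t/τ) → t = −τ·ln(1 − f) = −0.555·ln(0.37) = 0.5518 s.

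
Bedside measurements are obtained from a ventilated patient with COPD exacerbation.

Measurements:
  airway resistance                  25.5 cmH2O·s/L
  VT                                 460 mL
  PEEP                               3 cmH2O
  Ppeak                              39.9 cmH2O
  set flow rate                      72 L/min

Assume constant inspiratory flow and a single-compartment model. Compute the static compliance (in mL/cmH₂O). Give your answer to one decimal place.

73.0

Flow: 72 L/min ÷ 60 = 1.2 L/s.
Equation of motion (constant flow): PIP = Vt/C + R·V̇ + PEEP.
Vt/C = PIP − R·V̇ − PEEP = 39.9 − 25.5×1.2 − 3 = 39.9 − 30.6 − 3 = 6.3 cmH2O.
C = Vt / 6.3 = 460 / 6.3 = 73.016 mL/cmH2O.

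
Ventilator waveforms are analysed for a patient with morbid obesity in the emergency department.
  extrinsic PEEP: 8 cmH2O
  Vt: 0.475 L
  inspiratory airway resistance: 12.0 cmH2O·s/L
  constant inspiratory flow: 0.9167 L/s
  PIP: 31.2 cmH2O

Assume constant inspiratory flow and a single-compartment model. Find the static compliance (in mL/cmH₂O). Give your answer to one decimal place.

Equation of motion (constant flow): PIP = Vt/C + R·V̇ + PEEP.
Vt/C = PIP − R·V̇ − PEEP = 31.2 − 12.0×0.9167 − 8 = 31.2 − 11.0 − 8 = 12.2 cmH2O.
C = Vt / 12.2 = 475 / 12.2 = 38.934 mL/cmH2O.

38.9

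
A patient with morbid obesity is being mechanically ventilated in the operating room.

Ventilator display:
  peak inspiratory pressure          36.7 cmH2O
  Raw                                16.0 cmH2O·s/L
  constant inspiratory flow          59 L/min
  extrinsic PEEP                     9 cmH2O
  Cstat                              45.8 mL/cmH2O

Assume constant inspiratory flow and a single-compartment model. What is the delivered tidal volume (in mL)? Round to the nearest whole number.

548

Flow: 59 L/min ÷ 60 = 0.9833 L/s.
Equation of motion (constant flow): PIP = Vt/C + R·V̇ + PEEP.
Vt/C = PIP − R·V̇ − PEEP = 36.7 − 15.733 − 9 = 11.967 cmH2O.
Vt = C × 11.967 = 45.8 × 11.967 = 548.09 mL.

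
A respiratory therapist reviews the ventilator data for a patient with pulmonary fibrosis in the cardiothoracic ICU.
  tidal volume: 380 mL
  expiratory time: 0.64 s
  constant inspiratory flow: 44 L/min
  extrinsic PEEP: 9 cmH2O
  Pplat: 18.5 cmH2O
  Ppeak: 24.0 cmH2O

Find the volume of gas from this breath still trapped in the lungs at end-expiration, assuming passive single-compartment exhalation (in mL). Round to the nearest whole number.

45

Flow: 44 L/min ÷ 60 = 0.7333 L/s.
R = (PIP − Pplat)/V̇ = (24.0 − 18.5) / 0.7333 = 5.5/0.7333 = 7.5 cmH2O·s/L.
C = Vt/(Pplat − PEEP) = 380.0 / (18.5 − 9) = 380.0/9.5 = 40.0 mL/cmH2O.
τ = R × C = 7.5 × 0.04 L/cmH2O = 0.3 s.
Fraction remaining = e^(−Te/τ) = e^(−0.64/0.3) = 0.1184.
Trapped volume = 380.0 × 0.1184 = 44.992 mL.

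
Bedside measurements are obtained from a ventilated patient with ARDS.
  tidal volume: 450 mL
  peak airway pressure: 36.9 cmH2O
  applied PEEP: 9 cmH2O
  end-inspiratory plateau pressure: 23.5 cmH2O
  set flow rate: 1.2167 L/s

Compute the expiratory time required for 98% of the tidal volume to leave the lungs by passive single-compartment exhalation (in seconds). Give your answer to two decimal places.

R = (PIP − Pplat)/V̇ = (36.9 − 23.5) / 1.2167 = 13.4/1.2167 = 11.013 cmH2O·s/L.
C = Vt/(Pplat − PEEP) = 450.0 / (23.5 − 9) = 450.0/14.5 = 31.034 mL/cmH2O.
τ = R × C = 11.013 × 0.03103 L/cmH2O = 0.3417 s.
t = −τ·ln(1 − 0.98) = −0.3417·ln(0.02) = 1.337 s.

1.34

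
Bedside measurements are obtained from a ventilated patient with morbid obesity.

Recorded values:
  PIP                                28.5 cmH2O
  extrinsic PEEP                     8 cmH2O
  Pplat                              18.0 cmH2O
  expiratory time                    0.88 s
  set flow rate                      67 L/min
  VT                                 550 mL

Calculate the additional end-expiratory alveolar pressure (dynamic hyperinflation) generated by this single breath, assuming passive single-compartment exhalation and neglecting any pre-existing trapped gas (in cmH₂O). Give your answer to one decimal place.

1.8

Flow: 67 L/min ÷ 60 = 1.1167 L/s.
R = (PIP − Pplat)/V̇ = (28.5 − 18.0) / 1.1167 = 10.5/1.1167 = 9.403 cmH2O·s/L.
C = Vt/(Pplat − PEEP) = 550.0 / (18.0 − 8) = 550.0/10.0 = 55.0 mL/cmH2O.
τ = R × C = 9.403 × 0.055 L/cmH2O = 0.5172 s.
Fraction remaining = e^(−Te/τ) = e^(−0.88/0.5172) = 0.1824; trapped volume = 550.0 × 0.1824 = 100.32 mL.
Additional alveolar pressure from trapping ≈ V_trapped / C = 100.32 / 55.0 = 1.824 cmH2O.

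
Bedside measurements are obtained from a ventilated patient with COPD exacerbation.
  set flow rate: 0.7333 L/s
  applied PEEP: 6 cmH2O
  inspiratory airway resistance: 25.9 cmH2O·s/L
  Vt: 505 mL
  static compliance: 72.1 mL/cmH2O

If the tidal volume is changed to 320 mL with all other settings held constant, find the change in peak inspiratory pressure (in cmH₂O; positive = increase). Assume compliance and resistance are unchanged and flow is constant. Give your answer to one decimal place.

-2.6

PIP = Vt/C + R·V̇ + PEEP (constant-flow equation of motion).
Only the elastic term changes: ΔPIP = ΔVt / C = (320 − 505) / 72.1 = -2.566 cmH2O.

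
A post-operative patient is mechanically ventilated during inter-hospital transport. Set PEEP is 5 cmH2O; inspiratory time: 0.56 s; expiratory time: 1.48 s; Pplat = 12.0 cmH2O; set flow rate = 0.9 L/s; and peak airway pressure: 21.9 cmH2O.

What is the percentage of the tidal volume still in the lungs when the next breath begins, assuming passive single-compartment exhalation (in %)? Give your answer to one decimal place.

Vt = flow × Ti = 0.9 L/s × 0.56 s × 1000 mL/L = 504.0 mL.
R = (PIP − Pplat)/V̇ = (21.9 − 12.0) / 0.9 = 9.9/0.9 = 11.0 cmH2O·s/L.
C = Vt/(Pplat − PEEP) = 504.0 / (12.0 − 5) = 504.0/7.0 = 72.0 mL/cmH2O.
τ = R × C = 11.0 × 0.072 L/cmH2O = 0.792 s.
Fraction remaining at end-expiration = e^(−Te/τ) = e^(−1.48/0.792) = 0.1543 → 15.43%.

15.4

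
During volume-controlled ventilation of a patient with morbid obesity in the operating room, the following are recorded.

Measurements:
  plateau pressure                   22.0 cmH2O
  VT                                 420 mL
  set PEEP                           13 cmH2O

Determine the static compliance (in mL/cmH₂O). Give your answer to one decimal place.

Cstat = Vt / (Pplat − PEEP) = 420 / (22.0 − 13) = 420 / 9.0 = 46.667 mL/cmH2O.

46.7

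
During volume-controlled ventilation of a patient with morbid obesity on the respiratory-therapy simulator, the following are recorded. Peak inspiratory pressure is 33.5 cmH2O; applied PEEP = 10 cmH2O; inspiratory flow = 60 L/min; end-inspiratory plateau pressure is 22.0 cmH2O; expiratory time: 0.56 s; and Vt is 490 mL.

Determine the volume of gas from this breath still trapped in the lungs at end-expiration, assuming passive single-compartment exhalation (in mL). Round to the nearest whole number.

Flow: 60 L/min ÷ 60 = 1 L/s.
R = (PIP − Pplat)/V̇ = (33.5 − 22.0) / 1 = 11.5/1 = 11.5 cmH2O·s/L.
C = Vt/(Pplat − PEEP) = 490.0 / (22.0 − 10) = 490.0/12.0 = 40.833 mL/cmH2O.
τ = R × C = 11.5 × 0.04083 L/cmH2O = 0.4695 s.
Fraction remaining = e^(−Te/τ) = e^(−0.56/0.4695) = 0.3034.
Trapped volume = 490.0 × 0.3034 = 148.67 mL.

149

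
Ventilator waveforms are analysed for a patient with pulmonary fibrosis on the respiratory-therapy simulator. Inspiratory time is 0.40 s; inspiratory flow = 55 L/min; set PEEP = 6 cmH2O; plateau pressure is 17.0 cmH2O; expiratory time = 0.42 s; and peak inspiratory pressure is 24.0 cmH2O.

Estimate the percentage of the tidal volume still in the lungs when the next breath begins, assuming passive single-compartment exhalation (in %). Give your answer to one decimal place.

Flow: 55 L/min ÷ 60 = 0.9167 L/s.
Vt = flow × Ti = 0.9167 L/s × 0.40 s × 1000 mL/L = 366.68 mL.
R = (PIP − Pplat)/V̇ = (24.0 − 17.0) / 0.9167 = 7.0/0.9167 = 7.636 cmH2O·s/L.
C = Vt/(Pplat − PEEP) = 366.68 / (17.0 − 6) = 366.68/11.0 = 33.335 mL/cmH2O.
τ = R × C = 7.636 × 0.03334 L/cmH2O = 0.2546 s.
Fraction remaining at end-expiration = e^(−Te/τ) = e^(−0.42/0.2546) = 0.1921 → 19.21%.

19.2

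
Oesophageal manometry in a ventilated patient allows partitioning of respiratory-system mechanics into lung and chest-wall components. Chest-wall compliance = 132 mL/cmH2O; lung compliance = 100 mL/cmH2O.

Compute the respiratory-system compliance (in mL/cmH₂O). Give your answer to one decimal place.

56.9

Lung and chest wall are elastances in series: 1/Crs = 1/CL + 1/Ccw.
1/Crs = 1/100 + 1/132 = 0.01758.
Crs = 56.883 mL/cmH2O.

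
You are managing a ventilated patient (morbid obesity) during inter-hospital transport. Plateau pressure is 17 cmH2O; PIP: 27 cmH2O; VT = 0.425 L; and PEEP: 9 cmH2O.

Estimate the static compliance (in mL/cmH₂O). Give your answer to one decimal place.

Cstat = Vt / (Pplat − PEEP) = 425 / (17 − 9) = 425 / 8.0 = 53.125 mL/cmH2O.

53.1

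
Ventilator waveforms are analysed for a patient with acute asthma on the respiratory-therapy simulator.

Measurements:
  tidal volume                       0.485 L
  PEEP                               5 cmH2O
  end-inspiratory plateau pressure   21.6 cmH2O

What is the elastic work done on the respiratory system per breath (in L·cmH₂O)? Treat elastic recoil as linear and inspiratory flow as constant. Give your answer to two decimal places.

Elastic work ≈ ½ × (Pplat − PEEP) × Vt = 0.5 × (21.6 − 5) × 0.485 L = 0.5 × 16.6 × 0.485 = 4.026 L·cmH2O.

4.03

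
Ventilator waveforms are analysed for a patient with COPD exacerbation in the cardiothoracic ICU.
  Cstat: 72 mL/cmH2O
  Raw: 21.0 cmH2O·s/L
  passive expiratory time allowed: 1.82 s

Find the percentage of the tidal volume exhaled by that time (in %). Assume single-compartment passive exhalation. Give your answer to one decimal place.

70.0

τ = R × C = 21.0 × 72 mL/cmH2O = 21.0 × 0.072 L/cmH2O = 1.512 s.
Passive exhalation: V(t)/V₀ = e^(−t/τ) = e^(−1.82/1.512) = 0.3001.
Fraction exhaled = 1 − 0.3001 = 0.6999 → 69.99%.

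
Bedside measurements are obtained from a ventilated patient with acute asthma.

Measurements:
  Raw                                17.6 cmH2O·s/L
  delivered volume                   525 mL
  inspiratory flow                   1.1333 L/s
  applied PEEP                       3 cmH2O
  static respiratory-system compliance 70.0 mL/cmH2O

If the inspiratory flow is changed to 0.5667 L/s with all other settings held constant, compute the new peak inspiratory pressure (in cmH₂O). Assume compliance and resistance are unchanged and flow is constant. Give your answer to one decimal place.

20.5

PIP = Vt/C + R·V̇ + PEEP (constant-flow equation of motion).
Only the resistive term changes: ΔPIP = R × ΔV̇ = 17.6 × (0.5667 − 1.1333) = 17.6 × -0.5666 = -9.972 cmH2O.
Original PIP = 525/70.0 + 17.6×1.1333 + 3 = 30.446 cmH2O; new PIP = 30.446 + (-9.972) = 20.474 cmH2O.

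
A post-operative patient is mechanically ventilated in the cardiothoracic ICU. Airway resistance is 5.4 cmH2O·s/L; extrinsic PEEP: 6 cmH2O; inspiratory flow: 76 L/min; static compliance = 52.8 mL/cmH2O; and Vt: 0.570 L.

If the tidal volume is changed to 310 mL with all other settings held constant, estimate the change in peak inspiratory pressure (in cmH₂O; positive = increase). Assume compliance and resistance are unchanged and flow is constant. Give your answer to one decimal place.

PIP = Vt/C + R·V̇ + PEEP (constant-flow equation of motion).
Only the elastic term changes: ΔPIP = ΔVt / C = (310 − 570) / 52.8 = -4.924 cmH2O.

-4.9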